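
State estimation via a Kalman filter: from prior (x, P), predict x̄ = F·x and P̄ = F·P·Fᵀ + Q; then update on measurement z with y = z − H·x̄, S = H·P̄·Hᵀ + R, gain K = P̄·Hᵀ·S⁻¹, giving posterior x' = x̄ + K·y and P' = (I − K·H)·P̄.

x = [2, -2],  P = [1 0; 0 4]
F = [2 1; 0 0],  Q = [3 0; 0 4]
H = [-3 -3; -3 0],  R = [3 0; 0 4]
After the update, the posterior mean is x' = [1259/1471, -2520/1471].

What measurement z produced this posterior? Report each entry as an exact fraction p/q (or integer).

z = [3, -3]

x̄ = F·x = [2, 0]
P̄ = F·P·Fᵀ + Q = [11 0; 0 4]
S = H·P̄·Hᵀ + R = [138 99; 99 103]
K = P̄·Hᵀ·S⁻¹ = [-44/1471 -429/1471; -412/1471 396/1471]
x' − x̄ = [-1683/1471, -2520/1471] = K·y
y = (KᵀK)⁻¹·Kᵀ·(x' − x̄) = [9, 3]
z = y + H·x̄ = [9, 3] + [-6, -6] = [3, -3]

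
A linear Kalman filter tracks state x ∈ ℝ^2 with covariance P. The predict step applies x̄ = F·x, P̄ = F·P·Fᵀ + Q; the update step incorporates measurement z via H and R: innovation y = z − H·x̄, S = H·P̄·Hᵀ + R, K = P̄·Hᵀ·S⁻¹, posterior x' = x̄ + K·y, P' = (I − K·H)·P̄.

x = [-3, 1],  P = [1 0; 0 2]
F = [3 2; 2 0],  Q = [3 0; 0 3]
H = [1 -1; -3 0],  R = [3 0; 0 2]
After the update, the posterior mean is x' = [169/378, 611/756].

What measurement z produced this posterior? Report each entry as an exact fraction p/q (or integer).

z = [-3, -2]

x̄ = F·x = [-7, -6]
P̄ = F·P·Fᵀ + Q = [20 6; 6 7]
S = H·P̄·Hᵀ + R = [18 -42; -42 182]
K = P̄·Hᵀ·S⁻¹ = [1/54 -41/126; -67/108 -61/252]
x' − x̄ = [2815/378, 5147/756] = K·y
y = (KᵀK)⁻¹·Kᵀ·(x' − x̄) = [-2, -23]
z = y + H·x̄ = [-2, -23] + [-1, 21] = [-3, -2]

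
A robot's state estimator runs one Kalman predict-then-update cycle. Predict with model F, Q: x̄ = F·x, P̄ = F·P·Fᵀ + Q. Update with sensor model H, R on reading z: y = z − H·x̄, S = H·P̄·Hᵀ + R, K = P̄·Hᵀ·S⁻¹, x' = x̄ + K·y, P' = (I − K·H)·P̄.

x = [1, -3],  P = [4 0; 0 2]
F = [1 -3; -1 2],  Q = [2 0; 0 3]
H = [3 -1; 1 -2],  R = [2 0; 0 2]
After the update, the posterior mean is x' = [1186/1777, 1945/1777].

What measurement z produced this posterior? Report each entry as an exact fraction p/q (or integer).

z = [1, -2]

x̄ = F·x = [10, -7]
P̄ = F·P·Fᵀ + Q = [24 -16; -16 15]
S = H·P̄·Hᵀ + R = [329 214; 214 150]
K = P̄·Hᵀ·S⁻¹ = [608/1777 -204/1777; 197/1777 -826/1777]
x' − x̄ = [-16584/1777, 14384/1777] = K·y
y = (KᵀK)⁻¹·Kᵀ·(x' − x̄) = [-36, -26]
z = y + H·x̄ = [-36, -26] + [37, 24] = [1, -2]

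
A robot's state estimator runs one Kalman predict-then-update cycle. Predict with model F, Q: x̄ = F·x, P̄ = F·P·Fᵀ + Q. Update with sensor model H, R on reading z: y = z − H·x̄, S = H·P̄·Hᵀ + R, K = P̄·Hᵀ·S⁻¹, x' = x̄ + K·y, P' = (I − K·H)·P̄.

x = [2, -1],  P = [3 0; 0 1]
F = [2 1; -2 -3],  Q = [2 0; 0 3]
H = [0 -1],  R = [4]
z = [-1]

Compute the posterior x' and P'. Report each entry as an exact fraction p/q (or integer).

x' = [27/14, 5/7]
P' = [195/28 -15/7; -15/7 24/7]

x̄ = F·x = [3, -1]
P̄ = F·P·Fᵀ + Q = [15 -15; -15 24]
y = z − H·x̄ = [-2]
S = H·P̄·Hᵀ + R = [28]
K = P̄·Hᵀ·S⁻¹ = [15/28; -6/7]
x' = x̄ + K·y = [27/14, 5/7]
P' = (I − K·H)·P̄ = [195/28 -15/7; -15/7 24/7]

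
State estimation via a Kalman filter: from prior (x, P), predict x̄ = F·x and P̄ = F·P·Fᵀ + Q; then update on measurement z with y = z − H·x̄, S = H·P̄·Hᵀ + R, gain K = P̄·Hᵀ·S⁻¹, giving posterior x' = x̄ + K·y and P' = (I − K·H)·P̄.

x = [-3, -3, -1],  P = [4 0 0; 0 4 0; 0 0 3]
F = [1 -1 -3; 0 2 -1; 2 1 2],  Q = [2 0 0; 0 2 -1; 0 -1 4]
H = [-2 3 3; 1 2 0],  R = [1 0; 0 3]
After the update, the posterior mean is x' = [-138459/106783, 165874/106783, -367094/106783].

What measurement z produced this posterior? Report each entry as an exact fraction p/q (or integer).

x̄ = F·x = [3, -5, -11]
P̄ = F·P·Fᵀ + Q = [37 1 -14; 1 21 1; -14 1 36]
S = H·P̄·Hᵀ + R = [836 15; 15 128]
K = P̄·Hᵀ·S⁻¹ = [-15049/106783 34299/106783; 7547/106783 34988/106783; 17972/106783 -12117/106783]
x' − x̄ = [-458808/106783, 699789/106783, 807519/106783] = K·y
y = (KᵀK)⁻¹·Kᵀ·(x' − x̄) = [51, 9]
z = y + H·x̄ = [51, 9] + [-54, -7] = [-3, 2]

z = [-3, 2]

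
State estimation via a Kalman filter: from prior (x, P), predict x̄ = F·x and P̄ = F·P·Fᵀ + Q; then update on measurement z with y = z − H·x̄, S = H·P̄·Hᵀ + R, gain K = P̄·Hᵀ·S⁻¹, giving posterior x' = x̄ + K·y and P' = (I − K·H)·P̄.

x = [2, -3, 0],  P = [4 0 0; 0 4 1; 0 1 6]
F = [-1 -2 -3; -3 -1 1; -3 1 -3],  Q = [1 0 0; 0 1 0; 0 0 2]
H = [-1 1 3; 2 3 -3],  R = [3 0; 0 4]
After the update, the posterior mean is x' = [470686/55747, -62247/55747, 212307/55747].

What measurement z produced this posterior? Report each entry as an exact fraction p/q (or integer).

z = [2, 2]

x̄ = F·x = [4, -3, -9]
P̄ = F·P·Fᵀ + Q = [87 3 61; 3 45 18; 61 18 90]
S = H·P̄·Hᵀ + R = [681 -195; -195 547]
K = P̄·Hᵀ·S⁻¹ = [18051/111494 6435/111494; 23159/111494 25989/111494; 105839/334482 -6583/111494]
x' − x̄ = [247698/55747, 104994/55747, 714030/55747] = K·y
y = (KᵀK)⁻¹·Kᵀ·(x' − x̄) = [36, -24]
z = y + H·x̄ = [36, -24] + [-34, 26] = [2, 2]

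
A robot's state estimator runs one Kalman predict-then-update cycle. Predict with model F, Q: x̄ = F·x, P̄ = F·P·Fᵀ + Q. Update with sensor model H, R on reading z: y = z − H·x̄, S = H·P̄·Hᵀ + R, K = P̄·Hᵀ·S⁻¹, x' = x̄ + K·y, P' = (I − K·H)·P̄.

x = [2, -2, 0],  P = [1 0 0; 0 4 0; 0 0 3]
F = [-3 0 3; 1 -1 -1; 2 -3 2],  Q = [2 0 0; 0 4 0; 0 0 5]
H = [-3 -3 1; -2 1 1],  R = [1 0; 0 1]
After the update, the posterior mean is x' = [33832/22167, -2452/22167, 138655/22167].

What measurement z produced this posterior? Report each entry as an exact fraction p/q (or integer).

z = [2, 3]

x̄ = F·x = [-6, 4, 10]
P̄ = F·P·Fᵀ + Q = [38 -12 12; -12 12 8; 12 8 57]
S = H·P̄·Hᵀ + R = [172 137; 137 238]
K = P̄·Hᵀ·S⁻¹ = [-5296/22167 -4030/22167; -4124/22167 6472/22167; -6331/22167 7463/22167]
x' − x̄ = [166834/22167, -91120/22167, -83015/22167] = K·y
y = (KᵀK)⁻¹·Kᵀ·(x' − x̄) = [-14, -23]
z = y + H·x̄ = [-14, -23] + [16, 26] = [2, 3]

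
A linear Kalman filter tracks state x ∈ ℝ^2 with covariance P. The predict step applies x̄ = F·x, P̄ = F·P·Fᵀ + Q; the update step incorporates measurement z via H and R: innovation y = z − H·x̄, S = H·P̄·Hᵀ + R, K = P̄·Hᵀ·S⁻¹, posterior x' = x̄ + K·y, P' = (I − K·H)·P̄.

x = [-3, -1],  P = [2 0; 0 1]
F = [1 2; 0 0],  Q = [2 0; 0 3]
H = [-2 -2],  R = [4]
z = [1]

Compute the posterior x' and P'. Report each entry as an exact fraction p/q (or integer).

x̄ = F·x = [-5, 0]
P̄ = F·P·Fᵀ + Q = [8 0; 0 3]
y = z − H·x̄ = [-9]
S = H·P̄·Hᵀ + R = [48]
K = P̄·Hᵀ·S⁻¹ = [-1/3; -1/8]
x' = x̄ + K·y = [-2, 9/8]
P' = (I − K·H)·P̄ = [8/3 -2; -2 9/4]

x' = [-2, 9/8]
P' = [8/3 -2; -2 9/4]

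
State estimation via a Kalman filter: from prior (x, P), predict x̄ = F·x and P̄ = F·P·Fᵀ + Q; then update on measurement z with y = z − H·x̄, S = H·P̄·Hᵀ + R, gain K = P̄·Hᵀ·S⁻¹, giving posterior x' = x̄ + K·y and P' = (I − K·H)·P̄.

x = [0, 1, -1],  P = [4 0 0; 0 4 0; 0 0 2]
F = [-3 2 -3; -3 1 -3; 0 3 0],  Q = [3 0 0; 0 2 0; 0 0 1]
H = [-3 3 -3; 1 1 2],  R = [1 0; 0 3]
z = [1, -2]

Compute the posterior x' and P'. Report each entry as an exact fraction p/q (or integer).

x̄ = F·x = [5, 4, 3]
P̄ = F·P·Fᵀ + Q = [73 62 24; 62 60 12; 24 12 37]
y = z − H·x̄ = [13, -17]
S = H·P̄·Hᵀ + R = [631 -441; -441 552]
K = P̄·Hᵀ·S⁻¹ = [7581/51277 23056/51277; 13734/51277 73604/153831; -10878/51277 4583/153831]
x' = x̄ + K·y = [-37014/51277, -100318/153831, -40660/153831]
P' = (I − K·H)·P̄ = [319978/51277 131400/51277 -191105/51277; 131400/51277 214160/153831 -193774/153831; -191105/51277 -193774/153831 390419/153831]

x' = [-37014/51277, -100318/153831, -40660/153831]
P' = [319978/51277 131400/51277 -191105/51277; 131400/51277 214160/153831 -193774/153831; -191105/51277 -193774/153831 390419/153831]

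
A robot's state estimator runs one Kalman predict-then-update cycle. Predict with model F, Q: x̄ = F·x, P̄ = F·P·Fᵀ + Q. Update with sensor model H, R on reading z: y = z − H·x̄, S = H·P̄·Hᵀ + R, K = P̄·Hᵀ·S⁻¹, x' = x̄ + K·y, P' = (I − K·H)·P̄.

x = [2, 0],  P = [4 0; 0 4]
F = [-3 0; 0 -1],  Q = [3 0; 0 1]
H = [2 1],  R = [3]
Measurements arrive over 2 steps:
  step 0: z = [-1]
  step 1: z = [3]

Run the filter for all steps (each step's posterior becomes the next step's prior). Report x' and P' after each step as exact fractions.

step 0: x' = [-63/82, 55/164], P' = [78/41 -195/82; -195/82 795/164]
step 1: x' = [16062/9971, -1584/9971], P' = [20850/9971 -25410/9971; -25410/9971 46677/9971]

step 0: x̄ = F·x = [-6, 0]
step 0: P̄ = F·P·Fᵀ + Q = [39 0; 0 5]
step 0: y = z − H·x̄ = [11]
step 0: S = H·P̄·Hᵀ + R = [164]
step 0: K = P̄·Hᵀ·S⁻¹ = [39/82; 5/164]
step 0: x' = x̄ + K·y = [-63/82, 55/164]
step 0: P' = (I − K·H)·P̄ = [78/41 -195/82; -195/82 795/164]
step 1: x̄ = F·x = [189/82, -55/164]
step 1: P̄ = F·P·Fᵀ + Q = [825/41 -585/82; -585/82 959/164]
step 1: y = z − H·x̄ = [-209/164]
step 1: S = H·P̄·Hᵀ + R = [9971/164]
step 1: K = P̄·Hᵀ·S⁻¹ = [5430/9971; -1381/9971]
step 1: x' = x̄ + K·y = [16062/9971, -1584/9971]
step 1: P' = (I − K·H)·P̄ = [20850/9971 -25410/9971; -25410/9971 46677/9971]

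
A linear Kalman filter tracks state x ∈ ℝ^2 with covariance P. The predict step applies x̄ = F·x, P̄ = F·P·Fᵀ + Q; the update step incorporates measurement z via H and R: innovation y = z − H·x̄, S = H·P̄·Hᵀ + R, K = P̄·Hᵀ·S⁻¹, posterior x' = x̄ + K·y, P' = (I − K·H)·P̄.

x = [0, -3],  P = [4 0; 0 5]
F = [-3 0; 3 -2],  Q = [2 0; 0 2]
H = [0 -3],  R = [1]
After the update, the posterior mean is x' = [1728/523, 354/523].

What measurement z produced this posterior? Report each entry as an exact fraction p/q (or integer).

x̄ = F·x = [0, 6]
P̄ = F·P·Fᵀ + Q = [38 -36; -36 58]
S = H·P̄·Hᵀ + R = [523]
K = P̄·Hᵀ·S⁻¹ = [108/523; -174/523]
x' − x̄ = [1728/523, -2784/523] = K·y
y = (KᵀK)⁻¹·Kᵀ·(x' − x̄) = [16]
z = y + H·x̄ = [16] + [-18] = [-2]

z = [-2]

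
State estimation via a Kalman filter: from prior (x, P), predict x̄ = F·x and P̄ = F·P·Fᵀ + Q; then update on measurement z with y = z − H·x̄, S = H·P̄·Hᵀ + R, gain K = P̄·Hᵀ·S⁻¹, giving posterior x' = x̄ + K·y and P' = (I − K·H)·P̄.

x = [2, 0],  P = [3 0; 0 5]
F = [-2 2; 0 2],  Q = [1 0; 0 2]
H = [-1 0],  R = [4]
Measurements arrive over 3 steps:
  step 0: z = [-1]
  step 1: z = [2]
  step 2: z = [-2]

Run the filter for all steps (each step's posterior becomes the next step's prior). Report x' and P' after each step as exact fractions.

step 0: x' = [17/37, 100/37], P' = [132/37 80/37; 80/37 414/37]
step 1: x' = [-2498/1729, 680/1729], P' = [6324/1729 5344/1729; 5344/1729 32602/1729]
step 2: x' = [36398/17371, -87104/121597], P' = [65532/17371 62304/17371; 62304/17371 2538882/121597]

step 0: x̄ = F·x = [-4, 0]
step 0: P̄ = F·P·Fᵀ + Q = [33 20; 20 22]
step 0: y = z − H·x̄ = [-5]
step 0: S = H·P̄·Hᵀ + R = [37]
step 0: K = P̄·Hᵀ·S⁻¹ = [-33/37; -20/37]
step 0: x' = x̄ + K·y = [17/37, 100/37]
step 0: P' = (I − K·H)·P̄ = [132/37 80/37; 80/37 414/37]
step 1: x̄ = F·x = [166/37, 200/37]
step 1: P̄ = F·P·Fᵀ + Q = [1581/37 1336/37; 1336/37 1730/37]
step 1: y = z − H·x̄ = [240/37]
step 1: S = H·P̄·Hᵀ + R = [1729/37]
step 1: K = P̄·Hᵀ·S⁻¹ = [-1581/1729; -1336/1729]
step 1: x' = x̄ + K·y = [-2498/1729, 680/1729]
step 1: P' = (I − K·H)·P̄ = [6324/1729 5344/1729; 5344/1729 32602/1729]
step 2: x̄ = F·x = [908/247, 1360/1729]
step 2: P̄ = F·P·Fᵀ + Q = [16383/247 15576/247; 15576/247 133866/1729]
step 2: y = z − H·x̄ = [414/247]
step 2: S = H·P̄·Hᵀ + R = [17371/247]
step 2: K = P̄·Hᵀ·S⁻¹ = [-16383/17371; -15576/17371]
step 2: x' = x̄ + K·y = [36398/17371, -87104/121597]
step 2: P' = (I − K·H)·P̄ = [65532/17371 62304/17371; 62304/17371 2538882/121597]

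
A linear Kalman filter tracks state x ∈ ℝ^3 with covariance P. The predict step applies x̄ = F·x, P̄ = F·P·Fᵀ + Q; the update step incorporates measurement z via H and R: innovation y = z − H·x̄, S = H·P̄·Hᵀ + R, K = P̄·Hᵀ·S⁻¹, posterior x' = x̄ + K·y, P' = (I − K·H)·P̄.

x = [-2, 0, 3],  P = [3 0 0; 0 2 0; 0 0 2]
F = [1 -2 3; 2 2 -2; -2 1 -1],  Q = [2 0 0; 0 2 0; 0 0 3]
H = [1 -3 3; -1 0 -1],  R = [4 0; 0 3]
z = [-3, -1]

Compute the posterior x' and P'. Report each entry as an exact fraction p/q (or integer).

x' = [7103/1724, -262/431, -4981/1724]
P' = [28369/1724 -3134/431 -22279/1724; -3134/431 2054/431 2984/431; -22279/1724 2984/431 19753/1724]

x̄ = F·x = [7, -10, 1]
P̄ = F·P·Fᵀ + Q = [31 -14 -16; -14 30 -4; -16 -4 19]
y = z − H·x̄ = [-43, 7]
S = H·P̄·Hᵀ + R = [536 -78; -78 21]
K = P̄·Hᵀ·S⁻¹ = [-215/1724 -1015/862; -86/431 50/431; 293/1724 421/862]
x' = x̄ + K·y = [7103/1724, -262/431, -4981/1724]
P' = (I − K·H)·P̄ = [28369/1724 -3134/431 -22279/1724; -3134/431 2054/431 2984/431; -22279/1724 2984/431 19753/1724]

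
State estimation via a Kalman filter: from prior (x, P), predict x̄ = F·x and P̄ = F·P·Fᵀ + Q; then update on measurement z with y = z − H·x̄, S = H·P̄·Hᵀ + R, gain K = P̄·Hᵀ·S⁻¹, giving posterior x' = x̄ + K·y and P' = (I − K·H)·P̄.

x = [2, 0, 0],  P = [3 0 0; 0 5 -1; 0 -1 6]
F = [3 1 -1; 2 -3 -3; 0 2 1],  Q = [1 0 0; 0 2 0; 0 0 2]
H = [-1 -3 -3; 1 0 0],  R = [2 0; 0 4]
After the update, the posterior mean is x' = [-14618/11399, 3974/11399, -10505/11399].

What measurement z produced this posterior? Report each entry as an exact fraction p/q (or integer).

z = [3, -2]

x̄ = F·x = [6, 4, 0]
P̄ = F·P·Fᵀ + Q = [41 21 5; 21 95 -39; 5 -39 24]
S = H·P̄·Hᵀ + R = [568 -119; -119 45]
K = P̄·Hᵀ·S⁻¹ = [-476/11399 9127/11399; -6006/11399 -10563/11399; 2395/11399 7600/11399]
x' − x̄ = [-83012/11399, -41622/11399, -10505/11399] = K·y
y = (KᵀK)⁻¹·Kᵀ·(x' − x̄) = [21, -8]
z = y + H·x̄ = [21, -8] + [-18, 6] = [3, -2]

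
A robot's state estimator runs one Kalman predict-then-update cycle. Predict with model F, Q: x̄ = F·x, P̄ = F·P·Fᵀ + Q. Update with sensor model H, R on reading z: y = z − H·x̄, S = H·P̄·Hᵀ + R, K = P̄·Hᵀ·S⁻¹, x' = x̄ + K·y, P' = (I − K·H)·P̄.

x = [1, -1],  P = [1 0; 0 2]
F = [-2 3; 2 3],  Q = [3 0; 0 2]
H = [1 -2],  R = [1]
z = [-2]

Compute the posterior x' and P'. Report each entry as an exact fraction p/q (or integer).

x̄ = F·x = [-5, -1]
P̄ = F·P·Fᵀ + Q = [25 14; 14 24]
y = z − H·x̄ = [1]
S = H·P̄·Hᵀ + R = [66]
K = P̄·Hᵀ·S⁻¹ = [-1/22; -17/33]
x' = x̄ + K·y = [-111/22, -50/33]
P' = (I − K·H)·P̄ = [547/22 137/11; 137/11 214/33]

x' = [-111/22, -50/33]
P' = [547/22 137/11; 137/11 214/33]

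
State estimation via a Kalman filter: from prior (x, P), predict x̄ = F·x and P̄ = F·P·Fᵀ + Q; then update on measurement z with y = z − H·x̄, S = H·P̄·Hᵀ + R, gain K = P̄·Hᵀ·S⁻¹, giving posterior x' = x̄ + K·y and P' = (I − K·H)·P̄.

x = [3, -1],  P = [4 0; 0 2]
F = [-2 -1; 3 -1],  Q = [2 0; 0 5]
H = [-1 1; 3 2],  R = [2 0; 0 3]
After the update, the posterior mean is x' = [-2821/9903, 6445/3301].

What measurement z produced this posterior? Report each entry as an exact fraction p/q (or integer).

z = [2, 3]

x̄ = F·x = [-5, 10]
P̄ = F·P·Fᵀ + Q = [20 -22; -22 43]
S = H·P̄·Hᵀ + R = [109 4; 4 91]
K = P̄·Hᵀ·S⁻¹ = [-3886/9903 1912/9903; 1945/3301 640/3301]
x' − x̄ = [46694/9903, -26565/3301] = K·y
y = (KᵀK)⁻¹·Kᵀ·(x' − x̄) = [-13, -2]
z = y + H·x̄ = [-13, -2] + [15, 5] = [2, 3]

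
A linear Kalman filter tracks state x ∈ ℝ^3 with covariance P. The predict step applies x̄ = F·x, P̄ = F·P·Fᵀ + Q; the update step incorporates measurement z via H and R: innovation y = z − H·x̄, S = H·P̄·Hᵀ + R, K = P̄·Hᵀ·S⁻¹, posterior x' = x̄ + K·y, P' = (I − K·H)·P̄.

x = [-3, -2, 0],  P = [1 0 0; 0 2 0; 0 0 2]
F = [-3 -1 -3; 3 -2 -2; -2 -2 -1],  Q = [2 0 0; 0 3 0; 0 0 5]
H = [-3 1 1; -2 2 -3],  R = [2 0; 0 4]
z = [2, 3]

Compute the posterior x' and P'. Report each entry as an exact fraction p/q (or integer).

x' = [-12791/8145, -14206/8145, -2489/2715]
P' = [231743/40725 494653/40725 59732/13575; 494653/40725 1090313/40725 131572/13575; 59732/13575 131572/13575 17468/4525]

x̄ = F·x = [11, -5, 10]
P̄ = F·P·Fᵀ + Q = [31 7 16; 7 28 6; 16 6 19]
y = z − H·x̄ = [30, 65]
S = H·P̄·Hᵀ + R = [202 235; 235 475]
K = P̄·Hᵀ·S⁻¹ = [-2138/8145 -2942/40725; 107/8145 1793/40725; 478/2715 -3383/13575]
x' = x̄ + K·y = [-12791/8145, -14206/8145, -2489/2715]
P' = (I − K·H)·P̄ = [231743/40725 494653/40725 59732/13575; 494653/40725 1090313/40725 131572/13575; 59732/13575 131572/13575 17468/4525]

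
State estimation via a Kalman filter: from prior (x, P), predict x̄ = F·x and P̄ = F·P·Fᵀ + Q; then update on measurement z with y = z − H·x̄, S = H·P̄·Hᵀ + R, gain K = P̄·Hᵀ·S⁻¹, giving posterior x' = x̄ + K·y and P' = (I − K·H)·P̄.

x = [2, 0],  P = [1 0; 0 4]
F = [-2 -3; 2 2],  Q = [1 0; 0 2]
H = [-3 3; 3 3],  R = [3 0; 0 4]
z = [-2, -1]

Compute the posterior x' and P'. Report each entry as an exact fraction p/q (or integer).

x̄ = F·x = [-4, 4]
P̄ = F·P·Fᵀ + Q = [41 -28; -28 22]
y = z − H·x̄ = [-26, -1]
S = H·P̄·Hᵀ + R = [1074 -171; -171 67]
K = P̄·Hᵀ·S⁻¹ = [-2400/14239 2163/14239; 2324/14239 2106/14239]
x' = x̄ + K·y = [3281/14239, -5574/14239]
P' = (I − K·H)·P̄ = [2642/14239 242/14239; 242/14239 2566/14239]

x' = [3281/14239, -5574/14239]
P' = [2642/14239 242/14239; 242/14239 2566/14239]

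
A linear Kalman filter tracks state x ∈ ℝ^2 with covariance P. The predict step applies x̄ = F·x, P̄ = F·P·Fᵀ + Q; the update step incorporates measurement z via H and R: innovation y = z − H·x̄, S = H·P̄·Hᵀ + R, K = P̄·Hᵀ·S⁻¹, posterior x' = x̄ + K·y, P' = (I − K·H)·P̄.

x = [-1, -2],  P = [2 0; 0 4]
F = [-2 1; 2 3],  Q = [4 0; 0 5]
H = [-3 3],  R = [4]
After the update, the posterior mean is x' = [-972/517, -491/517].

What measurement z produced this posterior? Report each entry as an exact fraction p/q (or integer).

x̄ = F·x = [0, -8]
P̄ = F·P·Fᵀ + Q = [16 4; 4 49]
S = H·P̄·Hᵀ + R = [517]
K = P̄·Hᵀ·S⁻¹ = [-36/517; 135/517]
x' − x̄ = [-972/517, 3645/517] = K·y
y = (KᵀK)⁻¹·Kᵀ·(x' − x̄) = [27]
z = y + H·x̄ = [27] + [-24] = [3]

z = [3]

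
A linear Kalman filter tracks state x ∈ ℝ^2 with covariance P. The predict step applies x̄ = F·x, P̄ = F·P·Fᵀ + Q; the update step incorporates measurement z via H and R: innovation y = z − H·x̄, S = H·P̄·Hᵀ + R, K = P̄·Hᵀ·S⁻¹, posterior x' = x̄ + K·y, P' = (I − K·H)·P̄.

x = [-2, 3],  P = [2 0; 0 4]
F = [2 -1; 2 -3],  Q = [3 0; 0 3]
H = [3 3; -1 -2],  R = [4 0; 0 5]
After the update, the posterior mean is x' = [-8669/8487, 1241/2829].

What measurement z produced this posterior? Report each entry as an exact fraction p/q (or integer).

x̄ = F·x = [-7, -13]
P̄ = F·P·Fᵀ + Q = [15 20; 20 47]
S = H·P̄·Hᵀ + R = [922 -507; -507 288]
K = P̄·Hᵀ·S⁻¹ = [785/2829 2525/8487; 10/943 -1067/2829]
x' − x̄ = [50740/8487, 38018/2829] = K·y
y = (KᵀK)⁻¹·Kᵀ·(x' − x̄) = [58, -34]
z = y + H·x̄ = [58, -34] + [-60, 33] = [-2, -1]

z = [-2, -1]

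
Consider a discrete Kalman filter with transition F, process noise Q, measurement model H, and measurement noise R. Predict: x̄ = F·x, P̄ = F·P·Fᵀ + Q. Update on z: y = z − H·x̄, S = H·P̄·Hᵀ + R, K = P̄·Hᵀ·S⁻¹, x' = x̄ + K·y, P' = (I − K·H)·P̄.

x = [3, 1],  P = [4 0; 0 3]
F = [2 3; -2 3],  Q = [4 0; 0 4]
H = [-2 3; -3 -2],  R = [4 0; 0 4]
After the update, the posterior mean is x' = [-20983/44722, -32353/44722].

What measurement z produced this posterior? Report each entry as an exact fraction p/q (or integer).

z = [-1, 3]

x̄ = F·x = [9, -3]
P̄ = F·P·Fᵀ + Q = [47 11; 11 47]
S = H·P̄·Hᵀ + R = [483 -55; -55 747]
K = P̄·Hᵀ·S⁻¹ = [-13633/89444 -20521/89444; 20477/89444 -13699/89444]
x' − x̄ = [-423481/44722, 101813/44722] = K·y
y = (KᵀK)⁻¹·Kᵀ·(x' − x̄) = [26, 24]
z = y + H·x̄ = [26, 24] + [-27, -21] = [-1, 3]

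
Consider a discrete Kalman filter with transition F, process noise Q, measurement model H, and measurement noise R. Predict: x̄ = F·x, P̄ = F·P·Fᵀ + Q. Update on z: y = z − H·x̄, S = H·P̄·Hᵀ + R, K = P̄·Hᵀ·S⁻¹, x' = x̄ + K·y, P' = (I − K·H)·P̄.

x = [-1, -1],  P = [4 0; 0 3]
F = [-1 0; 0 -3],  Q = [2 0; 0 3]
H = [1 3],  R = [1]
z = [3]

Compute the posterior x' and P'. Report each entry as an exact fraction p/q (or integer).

x' = [235/277, 201/277]
P' = [1626/277 -540/277; -540/277 210/277]

x̄ = F·x = [1, 3]
P̄ = F·P·Fᵀ + Q = [6 0; 0 30]
y = z − H·x̄ = [-7]
S = H·P̄·Hᵀ + R = [277]
K = P̄·Hᵀ·S⁻¹ = [6/277; 90/277]
x' = x̄ + K·y = [235/277, 201/277]
P' = (I − K·H)·P̄ = [1626/277 -540/277; -540/277 210/277]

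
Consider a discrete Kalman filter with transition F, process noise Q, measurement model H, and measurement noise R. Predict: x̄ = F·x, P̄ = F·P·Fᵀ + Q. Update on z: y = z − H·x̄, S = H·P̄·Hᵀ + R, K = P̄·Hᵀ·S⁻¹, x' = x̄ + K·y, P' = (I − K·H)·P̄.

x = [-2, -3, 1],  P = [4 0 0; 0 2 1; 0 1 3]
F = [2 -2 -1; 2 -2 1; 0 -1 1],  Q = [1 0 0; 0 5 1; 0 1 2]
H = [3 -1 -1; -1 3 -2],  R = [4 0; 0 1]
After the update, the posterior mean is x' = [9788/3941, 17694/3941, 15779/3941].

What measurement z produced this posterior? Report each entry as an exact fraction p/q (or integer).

x̄ = F·x = [1, 3, 4]
P̄ = F·P·Fᵀ + Q = [32 21 0; 21 28 5; 0 5 5]
S = H·P̄·Hᵀ + R = [209 35; 35 119]
K = P̄·Hᵀ·S⁻¹ = [560/1689 1927/11823; 245/3378 10027/23646; -65/1126 465/7882]
x' − x̄ = [5847/3941, 5871/3941, 15/3941] = K·y
y = (KᵀK)⁻¹·Kᵀ·(x' − x̄) = [3, 3]
z = y + H·x̄ = [3, 3] + [-4, 0] = [-1, 3]

z = [-1, 3]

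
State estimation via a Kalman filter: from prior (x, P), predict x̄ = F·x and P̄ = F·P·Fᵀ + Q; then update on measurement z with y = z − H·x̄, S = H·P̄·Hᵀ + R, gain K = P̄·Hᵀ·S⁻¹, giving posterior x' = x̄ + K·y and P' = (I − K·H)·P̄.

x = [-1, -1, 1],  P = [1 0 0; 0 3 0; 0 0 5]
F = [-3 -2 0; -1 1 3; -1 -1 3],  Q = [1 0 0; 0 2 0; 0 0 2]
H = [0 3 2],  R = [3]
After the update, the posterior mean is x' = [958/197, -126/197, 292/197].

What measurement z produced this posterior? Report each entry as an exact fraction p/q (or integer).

z = [1]

x̄ = F·x = [5, 3, 5]
P̄ = F·P·Fᵀ + Q = [22 -3 9; -3 51 43; 9 43 51]
S = H·P̄·Hᵀ + R = [1182]
K = P̄·Hᵀ·S⁻¹ = [3/394; 239/1182; 77/394]
x' − x̄ = [-27/197, -717/197, -693/197] = K·y
y = (KᵀK)⁻¹·Kᵀ·(x' − x̄) = [-18]
z = y + H·x̄ = [-18] + [19] = [1]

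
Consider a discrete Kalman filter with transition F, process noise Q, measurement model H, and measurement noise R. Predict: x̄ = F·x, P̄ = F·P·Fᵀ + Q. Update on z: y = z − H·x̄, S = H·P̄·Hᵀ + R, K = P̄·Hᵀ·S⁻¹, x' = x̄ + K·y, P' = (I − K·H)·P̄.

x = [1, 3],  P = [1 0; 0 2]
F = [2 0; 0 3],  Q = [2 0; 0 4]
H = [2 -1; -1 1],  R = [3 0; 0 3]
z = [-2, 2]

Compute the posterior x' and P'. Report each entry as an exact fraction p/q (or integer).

x̄ = F·x = [2, 9]
P̄ = F·P·Fᵀ + Q = [6 0; 0 22]
y = z − H·x̄ = [3, -5]
S = H·P̄·Hᵀ + R = [49 -34; -34 31]
K = P̄·Hᵀ·S⁻¹ = [56/121 38/121; 2/11 10/11]
x' = x̄ + K·y = [20/11, 5]
P' = (I − K·H)·P̄ = [282/121 36/11; 36/11 6]

x' = [20/11, 5]
P' = [282/121 36/11; 36/11 6]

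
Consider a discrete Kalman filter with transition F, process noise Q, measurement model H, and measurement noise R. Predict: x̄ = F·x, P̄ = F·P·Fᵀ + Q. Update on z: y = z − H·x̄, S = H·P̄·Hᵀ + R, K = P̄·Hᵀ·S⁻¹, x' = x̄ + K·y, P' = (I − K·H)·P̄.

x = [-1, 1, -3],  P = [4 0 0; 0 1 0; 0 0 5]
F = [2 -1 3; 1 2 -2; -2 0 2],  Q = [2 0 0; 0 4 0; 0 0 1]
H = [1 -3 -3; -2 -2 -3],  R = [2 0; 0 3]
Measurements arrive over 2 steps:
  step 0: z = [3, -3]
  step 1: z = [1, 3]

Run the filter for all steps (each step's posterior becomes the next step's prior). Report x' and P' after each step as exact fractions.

step 0: x' = [168292/81551, 41681/81551, -62658/81551], P' = [187564/81551 446576/81551 -400352/81551; 446576/81551 1396432/81551 -1242424/81551; -400352/81551 -1242424/81551 1116354/81551]
step 1: x' = [3623665757/3221832687, 17538623038/3221832687, -17461555034/3221832687], P' = [9554967664/9665498061 17072084228/9665498061 -15262767100/9665498061; 17072084228/9665498061 64405232848/9665498061 -56340602516/9665498061; -15262767100/9665498061 -56340602516/9665498061 50550537586/9665498061]

step 0: x̄ = F·x = [-12, 7, -4]
step 0: P̄ = F·P·Fᵀ + Q = [64 -24 14; -24 32 -28; 14 -28 37]
step 0: y = z − H·x̄ = [24, -25]
step 0: S = H·P̄·Hᵀ + R = [243 -77; -77 360]
step 0: K = P̄·Hᵀ·S⁻¹ = [24446/81551 -22408/81551; -7724/81551 13752/81551; -11071/81551 -21170/81551]
step 0: x' = x̄ + K·y = [168292/81551, 41681/81551, -62658/81551]
step 0: P' = (I − K·H)·P̄ = [187564/81551 446576/81551 -400352/81551; 446576/81551 1396432/81551 -1242424/81551; -400352/81551 -1242424/81551 1116354/81551]
step 1: x̄ = F·x = [106929/81551, 376970/81551, -461900/81551]
step 1: P̄ = F·P·Fᵀ + Q = [13220992/81551 -17315172/81551 10126572/81551; -17315172/81551 23892016/81551 -13998656/81551; 10126572/81551 -13998656/81551 8500039/81551]
step 1: y = z − H·x̄ = [-280168/81551, -173249/81551]
step 1: S = H·P̄·Hᵀ + R = [96068381/81551 -55450349/81551; -55450349/81551 40210652/81551]
step 1: K = P̄·Hᵀ·S⁻¹ = [2063508140/9665498061 -2488600828/9665498061; -3560903384/9665498061 2022391132/9665498061; 1053713845/9665498061 -2814957842/9665498061]
step 1: x' = x̄ + K·y = [3623665757/3221832687, 17538623038/3221832687, -17461555034/3221832687]
step 1: P' = (I − K·H)·P̄ = [9554967664/9665498061 17072084228/9665498061 -15262767100/9665498061; 17072084228/9665498061 64405232848/9665498061 -56340602516/9665498061; -15262767100/9665498061 -56340602516/9665498061 50550537586/9665498061]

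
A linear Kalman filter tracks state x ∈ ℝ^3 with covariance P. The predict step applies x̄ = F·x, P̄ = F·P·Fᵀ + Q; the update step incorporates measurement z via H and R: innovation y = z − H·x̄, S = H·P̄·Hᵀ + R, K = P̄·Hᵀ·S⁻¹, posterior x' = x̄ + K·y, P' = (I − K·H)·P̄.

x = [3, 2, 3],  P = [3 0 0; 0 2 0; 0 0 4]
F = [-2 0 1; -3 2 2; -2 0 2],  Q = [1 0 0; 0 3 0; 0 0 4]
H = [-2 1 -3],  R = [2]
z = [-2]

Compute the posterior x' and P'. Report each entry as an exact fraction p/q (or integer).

x' = [-105/86, 311/86, 459/172]
P' = [153/43 268/43 -7/43; 268/43 1072/43 187/43; -7/43 187/43 151/86]

x̄ = F·x = [-3, 1, 0]
P̄ = F·P·Fᵀ + Q = [17 26 20; 26 54 34; 20 34 32]
y = z − H·x̄ = [-9]
S = H·P̄·Hᵀ + R = [344]
K = P̄·Hᵀ·S⁻¹ = [-17/86; -25/86; -51/172]
x' = x̄ + K·y = [-105/86, 311/86, 459/172]
P' = (I − K·H)·P̄ = [153/43 268/43 -7/43; 268/43 1072/43 187/43; -7/43 187/43 151/86]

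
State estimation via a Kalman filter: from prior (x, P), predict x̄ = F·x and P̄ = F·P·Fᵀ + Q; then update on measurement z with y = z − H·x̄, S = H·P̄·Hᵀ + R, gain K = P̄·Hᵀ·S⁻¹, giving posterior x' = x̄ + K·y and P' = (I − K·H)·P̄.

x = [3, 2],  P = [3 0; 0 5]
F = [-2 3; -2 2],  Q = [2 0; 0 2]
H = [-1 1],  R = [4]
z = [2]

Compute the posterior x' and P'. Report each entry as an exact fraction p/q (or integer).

x̄ = F·x = [0, -2]
P̄ = F·P·Fᵀ + Q = [59 42; 42 34]
y = z − H·x̄ = [4]
S = H·P̄·Hᵀ + R = [13]
K = P̄·Hᵀ·S⁻¹ = [-17/13; -8/13]
x' = x̄ + K·y = [-68/13, -58/13]
P' = (I − K·H)·P̄ = [478/13 410/13; 410/13 378/13]

x' = [-68/13, -58/13]
P' = [478/13 410/13; 410/13 378/13]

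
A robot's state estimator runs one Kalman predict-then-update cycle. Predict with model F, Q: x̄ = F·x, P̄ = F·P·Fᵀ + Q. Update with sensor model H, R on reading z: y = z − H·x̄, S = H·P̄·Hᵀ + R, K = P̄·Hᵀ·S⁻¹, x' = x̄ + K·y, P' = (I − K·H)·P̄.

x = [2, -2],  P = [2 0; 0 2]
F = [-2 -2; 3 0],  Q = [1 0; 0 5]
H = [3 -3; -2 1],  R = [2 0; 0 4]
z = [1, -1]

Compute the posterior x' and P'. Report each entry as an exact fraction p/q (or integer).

x̄ = F·x = [0, 6]
P̄ = F·P·Fᵀ + Q = [17 -12; -12 23]
y = z − H·x̄ = [19, -7]
S = H·P̄·Hᵀ + R = [578 -279; -279 143]
K = P̄·Hᵀ·S⁻¹ = [-393/4813 -2315/4813; -1902/4813 -2129/4813]
x' = x̄ + K·y = [8738/4813, 7643/4813]
P' = (I − K·H)·P̄ = [9522/4813 9784/4813; 9784/4813 11052/4813]

x' = [8738/4813, 7643/4813]
P' = [9522/4813 9784/4813; 9784/4813 11052/4813]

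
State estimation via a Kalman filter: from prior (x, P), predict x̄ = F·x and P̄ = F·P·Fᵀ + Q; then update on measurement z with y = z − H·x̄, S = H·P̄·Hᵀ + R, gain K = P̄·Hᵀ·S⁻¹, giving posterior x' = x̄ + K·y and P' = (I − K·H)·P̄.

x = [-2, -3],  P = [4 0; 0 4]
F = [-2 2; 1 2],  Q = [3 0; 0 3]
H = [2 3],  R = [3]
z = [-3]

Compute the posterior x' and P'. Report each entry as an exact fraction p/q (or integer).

x' = [729/223, -1443/446]
P' = [3387/223 -2211/223; -2211/223 3033/446]

x̄ = F·x = [-2, -8]
P̄ = F·P·Fᵀ + Q = [35 8; 8 23]
y = z − H·x̄ = [25]
S = H·P̄·Hᵀ + R = [446]
K = P̄·Hᵀ·S⁻¹ = [47/223; 85/446]
x' = x̄ + K·y = [729/223, -1443/446]
P' = (I − K·H)·P̄ = [3387/223 -2211/223; -2211/223 3033/446]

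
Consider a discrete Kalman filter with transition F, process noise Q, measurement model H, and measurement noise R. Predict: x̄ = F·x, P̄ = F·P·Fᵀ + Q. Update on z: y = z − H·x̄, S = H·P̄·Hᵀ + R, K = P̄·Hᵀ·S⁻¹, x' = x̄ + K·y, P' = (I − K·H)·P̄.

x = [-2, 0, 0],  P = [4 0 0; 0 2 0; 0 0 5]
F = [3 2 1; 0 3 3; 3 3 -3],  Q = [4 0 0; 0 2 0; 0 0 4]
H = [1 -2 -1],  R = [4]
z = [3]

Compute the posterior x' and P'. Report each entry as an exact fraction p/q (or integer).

x̄ = F·x = [-6, 0, -6]
P̄ = F·P·Fᵀ + Q = [53 27 33; 27 65 -27; 33 -27 103]
y = z − H·x̄ = [3]
S = H·P̄·Hᵀ + R = [138]
K = P̄·Hᵀ·S⁻¹ = [-17/69; -38/69; -8/69]
x' = x̄ + K·y = [-155/23, -38/23, -146/23]
P' = (I − K·H)·P̄ = [3079/69 571/69 2005/69; 571/69 1597/69 -2471/69; 2005/69 -2471/69 6979/69]

x' = [-155/23, -38/23, -146/23]
P' = [3079/69 571/69 2005/69; 571/69 1597/69 -2471/69; 2005/69 -2471/69 6979/69]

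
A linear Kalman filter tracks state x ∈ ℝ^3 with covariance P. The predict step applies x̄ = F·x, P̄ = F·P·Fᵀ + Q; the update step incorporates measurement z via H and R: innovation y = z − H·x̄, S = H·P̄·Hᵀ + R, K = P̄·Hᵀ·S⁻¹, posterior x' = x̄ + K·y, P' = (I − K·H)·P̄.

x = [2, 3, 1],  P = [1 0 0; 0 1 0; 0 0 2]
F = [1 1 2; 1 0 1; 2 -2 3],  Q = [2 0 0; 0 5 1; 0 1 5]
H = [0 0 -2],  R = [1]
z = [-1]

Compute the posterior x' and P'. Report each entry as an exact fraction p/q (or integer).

x' = [851/125, 357/125, 63/125]
P' = [924/125 193/125 12/125; 193/125 676/125 9/125; 12/125 9/125 31/125]

x̄ = F·x = [7, 3, 1]
P̄ = F·P·Fᵀ + Q = [12 5 12; 5 8 9; 12 9 31]
y = z − H·x̄ = [1]
S = H·P̄·Hᵀ + R = [125]
K = P̄·Hᵀ·S⁻¹ = [-24/125; -18/125; -62/125]
x' = x̄ + K·y = [851/125, 357/125, 63/125]
P' = (I − K·H)·P̄ = [924/125 193/125 12/125; 193/125 676/125 9/125; 12/125 9/125 31/125]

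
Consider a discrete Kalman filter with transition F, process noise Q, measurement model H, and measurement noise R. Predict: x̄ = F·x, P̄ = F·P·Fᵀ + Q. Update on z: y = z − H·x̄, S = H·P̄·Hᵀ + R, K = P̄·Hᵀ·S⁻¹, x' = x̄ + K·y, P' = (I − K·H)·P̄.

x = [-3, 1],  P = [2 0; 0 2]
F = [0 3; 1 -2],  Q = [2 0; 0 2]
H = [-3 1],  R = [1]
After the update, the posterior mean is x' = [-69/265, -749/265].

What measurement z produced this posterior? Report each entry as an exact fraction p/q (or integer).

x̄ = F·x = [3, -5]
P̄ = F·P·Fᵀ + Q = [20 -12; -12 12]
S = H·P̄·Hᵀ + R = [265]
K = P̄·Hᵀ·S⁻¹ = [-72/265; 48/265]
x' − x̄ = [-864/265, 576/265] = K·y
y = (KᵀK)⁻¹·Kᵀ·(x' − x̄) = [12]
z = y + H·x̄ = [12] + [-14] = [-2]

z = [-2]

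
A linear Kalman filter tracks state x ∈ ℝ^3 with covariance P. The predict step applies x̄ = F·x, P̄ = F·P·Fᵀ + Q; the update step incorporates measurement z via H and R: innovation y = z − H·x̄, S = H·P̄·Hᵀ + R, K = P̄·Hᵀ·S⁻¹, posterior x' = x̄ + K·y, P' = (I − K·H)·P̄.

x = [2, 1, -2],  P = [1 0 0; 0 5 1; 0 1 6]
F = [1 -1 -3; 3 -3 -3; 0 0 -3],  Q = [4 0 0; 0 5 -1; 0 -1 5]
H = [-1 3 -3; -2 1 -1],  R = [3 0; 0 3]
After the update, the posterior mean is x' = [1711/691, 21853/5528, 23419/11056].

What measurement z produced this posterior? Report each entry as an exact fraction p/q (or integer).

z = [3, -3]

x̄ = F·x = [7, 9, 6]
P̄ = F·P·Fᵀ + Q = [70 84 57; 84 131 62; 57 62 59]
S = H·P̄·Hᵀ + R = [505 149; 149 241]
K = P̄·Hᵀ·S⁻¹ = [406/2073 -1223/2073; 7399/16584 -11387/16584; 1657/33168 -16301/33168]
x' − x̄ = [-3126/691, -27899/5528, -42917/11056] = K·y
y = (KᵀK)⁻¹·Kᵀ·(x' − x̄) = [1, 8]
z = y + H·x̄ = [1, 8] + [2, -11] = [3, -3]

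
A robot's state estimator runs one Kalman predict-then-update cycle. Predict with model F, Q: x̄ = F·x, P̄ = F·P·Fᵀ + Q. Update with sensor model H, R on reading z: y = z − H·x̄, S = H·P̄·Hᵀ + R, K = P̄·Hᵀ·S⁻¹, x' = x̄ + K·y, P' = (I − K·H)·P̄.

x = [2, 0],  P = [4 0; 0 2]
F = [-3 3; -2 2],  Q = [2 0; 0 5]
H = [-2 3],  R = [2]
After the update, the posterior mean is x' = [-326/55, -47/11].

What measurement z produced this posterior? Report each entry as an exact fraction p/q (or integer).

x̄ = F·x = [-6, -4]
P̄ = F·P·Fᵀ + Q = [56 36; 36 29]
S = H·P̄·Hᵀ + R = [55]
K = P̄·Hᵀ·S⁻¹ = [-4/55; 3/11]
x' − x̄ = [4/55, -3/11] = K·y
y = (KᵀK)⁻¹·Kᵀ·(x' − x̄) = [-1]
z = y + H·x̄ = [-1] + [0] = [-1]

z = [-1]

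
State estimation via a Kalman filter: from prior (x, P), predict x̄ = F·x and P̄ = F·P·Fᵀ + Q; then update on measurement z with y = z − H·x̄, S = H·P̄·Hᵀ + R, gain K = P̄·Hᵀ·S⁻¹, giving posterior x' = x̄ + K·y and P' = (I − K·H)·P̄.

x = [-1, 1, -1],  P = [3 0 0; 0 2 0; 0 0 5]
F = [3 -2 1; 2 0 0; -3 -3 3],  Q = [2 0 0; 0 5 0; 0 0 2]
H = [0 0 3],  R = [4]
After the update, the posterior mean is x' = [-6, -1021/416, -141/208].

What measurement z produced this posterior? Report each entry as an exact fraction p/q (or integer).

x̄ = F·x = [-6, -2, -3]
P̄ = F·P·Fᵀ + Q = [42 18 0; 18 17 -18; 0 -18 92]
S = H·P̄·Hᵀ + R = [832]
K = P̄·Hᵀ·S⁻¹ = [0; -27/416; 69/208]
x' − x̄ = [0, -189/416, 483/208] = K·y
y = (KᵀK)⁻¹·Kᵀ·(x' − x̄) = [7]
z = y + H·x̄ = [7] + [-9] = [-2]

z = [-2]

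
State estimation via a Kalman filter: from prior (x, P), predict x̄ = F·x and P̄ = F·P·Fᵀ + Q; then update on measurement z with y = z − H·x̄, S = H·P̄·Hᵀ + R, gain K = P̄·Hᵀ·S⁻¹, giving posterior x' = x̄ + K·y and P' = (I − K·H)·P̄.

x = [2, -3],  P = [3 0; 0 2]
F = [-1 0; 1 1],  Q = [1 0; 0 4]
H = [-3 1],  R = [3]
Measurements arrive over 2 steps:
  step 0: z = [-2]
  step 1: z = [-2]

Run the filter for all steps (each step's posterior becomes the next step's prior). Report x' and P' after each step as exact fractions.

step 0: x' = [-9/22, -32/11], P' = [13/22 12/11; 12/11 45/11]
step 1: x' = [-17/842, -1903/842], P' = [423/842 843/842; 843/842 3579/842]

step 0: x̄ = F·x = [-2, -1]
step 0: P̄ = F·P·Fᵀ + Q = [4 -3; -3 9]
step 0: y = z − H·x̄ = [-7]
step 0: S = H·P̄·Hᵀ + R = [66]
step 0: K = P̄·Hᵀ·S⁻¹ = [-5/22; 3/11]
step 0: x' = x̄ + K·y = [-9/22, -32/11]
step 0: P' = (I − K·H)·P̄ = [13/22 12/11; 12/11 45/11]
step 1: x̄ = F·x = [9/22, -73/22]
step 1: P̄ = F·P·Fᵀ + Q = [35/22 -37/22; -37/22 239/22]
step 1: y = z − H·x̄ = [28/11]
step 1: S = H·P̄·Hᵀ + R = [421/11]
step 1: K = P̄·Hᵀ·S⁻¹ = [-71/421; 175/421]
step 1: x' = x̄ + K·y = [-17/842, -1903/842]
step 1: P' = (I − K·H)·P̄ = [423/842 843/842; 843/842 3579/842]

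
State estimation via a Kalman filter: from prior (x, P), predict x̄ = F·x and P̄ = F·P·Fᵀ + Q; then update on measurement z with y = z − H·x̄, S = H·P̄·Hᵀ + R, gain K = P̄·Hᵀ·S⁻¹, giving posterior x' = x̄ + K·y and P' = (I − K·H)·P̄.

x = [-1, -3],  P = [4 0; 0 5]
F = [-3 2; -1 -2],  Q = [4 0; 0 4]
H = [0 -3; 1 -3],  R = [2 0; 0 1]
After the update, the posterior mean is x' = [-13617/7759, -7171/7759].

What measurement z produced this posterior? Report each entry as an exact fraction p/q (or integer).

x̄ = F·x = [-3, 7]
P̄ = F·P·Fᵀ + Q = [60 -8; -8 28]
S = H·P̄·Hᵀ + R = [254 276; 276 361]
K = P̄·Hᵀ·S⁻¹ = [-7260/7759 7356/7759; -2466/7759 -92/7759]
x' − x̄ = [9660/7759, -61484/7759] = K·y
y = (KᵀK)⁻¹·Kᵀ·(x' − x̄) = [24, 25]
z = y + H·x̄ = [24, 25] + [-21, -24] = [3, 1]

z = [3, 1]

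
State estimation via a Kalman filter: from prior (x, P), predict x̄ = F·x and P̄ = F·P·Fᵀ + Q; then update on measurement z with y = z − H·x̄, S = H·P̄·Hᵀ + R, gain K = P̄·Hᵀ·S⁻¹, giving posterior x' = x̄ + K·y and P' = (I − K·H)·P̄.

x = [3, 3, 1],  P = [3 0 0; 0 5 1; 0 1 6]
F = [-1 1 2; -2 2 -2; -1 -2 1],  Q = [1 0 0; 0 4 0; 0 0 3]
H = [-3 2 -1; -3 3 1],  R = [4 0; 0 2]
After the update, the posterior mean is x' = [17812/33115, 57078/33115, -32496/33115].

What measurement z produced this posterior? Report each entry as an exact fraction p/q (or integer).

x̄ = F·x = [2, -2, -8]
P̄ = F·P·Fᵀ + Q = [37 -6 2; -6 52 -20; 2 -20 28]
S = H·P̄·Hᵀ + R = [737 727; 727 807]
K = P̄·Hᵀ·S⁻¹ = [-4273/33115 -1362/33115; 1318/33115 5132/33115; -16046/33115 12896/33115]
x' − x̄ = [-48418/33115, 123308/33115, 232424/33115] = K·y
y = (KᵀK)⁻¹·Kᵀ·(x' − x̄) = [4, 23]
z = y + H·x̄ = [4, 23] + [-2, -20] = [2, 3]

z = [2, 3]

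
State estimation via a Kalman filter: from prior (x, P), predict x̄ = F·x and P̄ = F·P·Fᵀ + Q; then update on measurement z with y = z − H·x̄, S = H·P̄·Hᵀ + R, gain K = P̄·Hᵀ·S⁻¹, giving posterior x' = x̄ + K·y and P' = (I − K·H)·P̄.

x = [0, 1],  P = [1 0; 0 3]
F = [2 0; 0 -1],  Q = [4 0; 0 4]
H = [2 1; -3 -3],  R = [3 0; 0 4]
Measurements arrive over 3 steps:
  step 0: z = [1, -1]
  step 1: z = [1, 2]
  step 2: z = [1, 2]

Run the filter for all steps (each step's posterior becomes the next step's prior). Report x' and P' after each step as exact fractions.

step 0: x' = [752/1077, -433/1077], P' = [1832/1077 -1960/1077; -1960/1077 2492/1077]
step 1: x' = [252047/382818, -210479/191409], P' = [246854/191409 -253120/191409; -253120/191409 328400/191409]
step 2: x' = [22971493/56289783, -1524703/1941027], P' = [72536968/56289783 -2566900/1941027; -2566900/1941027 3331136/1941027]

step 0: x̄ = F·x = [0, -1]
step 0: P̄ = F·P·Fᵀ + Q = [8 0; 0 7]
step 0: y = z − H·x̄ = [2, -4]
step 0: S = H·P̄·Hᵀ + R = [42 -69; -69 139]
step 0: K = P̄·Hᵀ·S⁻¹ = [568/1077 32/359; -476/1077 -133/359]
step 0: x' = x̄ + K·y = [752/1077, -433/1077]
step 0: P' = (I − K·H)·P̄ = [1832/1077 -1960/1077; -1960/1077 2492/1077]
step 1: x̄ = F·x = [1504/1077, 433/1077]
step 1: P̄ = F·P·Fᵀ + Q = [11636/1077 3920/1077; 3920/1077 6800/1077]
step 1: y = z − H·x̄ = [-788/359, 2655/359]
step 1: S = H·P̄·Hᵀ + R = [24085/359 -41832/359; -41832/359 80264/359]
step 1: K = P̄·Hᵀ·S⁻¹ = [26732/63803 3133/127606; -19760/63803 -18820/63803]
step 1: x' = x̄ + K·y = [252047/382818, -210479/191409]
step 1: P' = (I − K·H)·P̄ = [246854/191409 -253120/191409; -253120/191409 328400/191409]
step 2: x̄ = F·x = [252047/191409, 210479/191409]
step 2: P̄ = F·P·Fᵀ + Q = [1753052/191409 506240/191409; 506240/191409 1094036/191409]
step 2: y = z − H·x̄ = [-174388/63803, 590132/63803]
step 2: S = H·P̄·Hᵀ + R = [3568477/63803 -6118860/63803; -6118860/63803 11833916/63803]
step 2: K = P̄·Hᵀ·S⁻¹ = [7848204/18763261 43253/1705751; -200296/647009 -17369/58819]
step 2: x' = x̄ + K·y = [22971493/56289783, -1524703/1941027]
step 2: P' = (I − K·H)·P̄ = [72536968/56289783 -2566900/1941027; -2566900/1941027 3331136/1941027]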